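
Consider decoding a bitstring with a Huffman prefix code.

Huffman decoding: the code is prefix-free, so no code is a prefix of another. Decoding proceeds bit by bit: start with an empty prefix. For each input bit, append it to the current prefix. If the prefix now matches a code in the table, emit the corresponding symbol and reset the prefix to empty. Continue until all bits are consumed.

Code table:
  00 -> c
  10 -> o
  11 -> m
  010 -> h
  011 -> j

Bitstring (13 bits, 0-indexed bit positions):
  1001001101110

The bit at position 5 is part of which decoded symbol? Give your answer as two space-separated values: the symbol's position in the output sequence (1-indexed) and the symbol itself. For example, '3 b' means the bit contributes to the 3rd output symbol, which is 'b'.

Bit 0: prefix='1' (no match yet)
Bit 1: prefix='10' -> emit 'o', reset
Bit 2: prefix='0' (no match yet)
Bit 3: prefix='01' (no match yet)
Bit 4: prefix='010' -> emit 'h', reset
Bit 5: prefix='0' (no match yet)
Bit 6: prefix='01' (no match yet)
Bit 7: prefix='011' -> emit 'j', reset
Bit 8: prefix='0' (no match yet)
Bit 9: prefix='01' (no match yet)

Answer: 3 j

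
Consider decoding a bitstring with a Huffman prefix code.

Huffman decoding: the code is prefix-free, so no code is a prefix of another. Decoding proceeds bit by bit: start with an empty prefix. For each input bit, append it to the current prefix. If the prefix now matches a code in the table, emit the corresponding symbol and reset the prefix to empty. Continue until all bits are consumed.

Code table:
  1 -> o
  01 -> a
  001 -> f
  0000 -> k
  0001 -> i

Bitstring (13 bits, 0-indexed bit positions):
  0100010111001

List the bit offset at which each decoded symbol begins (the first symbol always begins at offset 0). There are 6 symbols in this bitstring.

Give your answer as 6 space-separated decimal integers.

Bit 0: prefix='0' (no match yet)
Bit 1: prefix='01' -> emit 'a', reset
Bit 2: prefix='0' (no match yet)
Bit 3: prefix='00' (no match yet)
Bit 4: prefix='000' (no match yet)
Bit 5: prefix='0001' -> emit 'i', reset
Bit 6: prefix='0' (no match yet)
Bit 7: prefix='01' -> emit 'a', reset
Bit 8: prefix='1' -> emit 'o', reset
Bit 9: prefix='1' -> emit 'o', reset
Bit 10: prefix='0' (no match yet)
Bit 11: prefix='00' (no match yet)
Bit 12: prefix='001' -> emit 'f', reset

Answer: 0 2 6 8 9 10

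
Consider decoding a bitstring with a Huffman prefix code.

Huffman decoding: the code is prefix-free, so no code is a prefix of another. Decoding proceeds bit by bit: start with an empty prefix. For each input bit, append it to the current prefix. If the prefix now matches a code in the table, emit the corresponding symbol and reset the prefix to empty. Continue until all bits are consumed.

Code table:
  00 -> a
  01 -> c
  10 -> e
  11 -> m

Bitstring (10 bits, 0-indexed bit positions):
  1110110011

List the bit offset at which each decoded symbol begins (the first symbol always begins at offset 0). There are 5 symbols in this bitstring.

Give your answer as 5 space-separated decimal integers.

Bit 0: prefix='1' (no match yet)
Bit 1: prefix='11' -> emit 'm', reset
Bit 2: prefix='1' (no match yet)
Bit 3: prefix='10' -> emit 'e', reset
Bit 4: prefix='1' (no match yet)
Bit 5: prefix='11' -> emit 'm', reset
Bit 6: prefix='0' (no match yet)
Bit 7: prefix='00' -> emit 'a', reset
Bit 8: prefix='1' (no match yet)
Bit 9: prefix='11' -> emit 'm', reset

Answer: 0 2 4 6 8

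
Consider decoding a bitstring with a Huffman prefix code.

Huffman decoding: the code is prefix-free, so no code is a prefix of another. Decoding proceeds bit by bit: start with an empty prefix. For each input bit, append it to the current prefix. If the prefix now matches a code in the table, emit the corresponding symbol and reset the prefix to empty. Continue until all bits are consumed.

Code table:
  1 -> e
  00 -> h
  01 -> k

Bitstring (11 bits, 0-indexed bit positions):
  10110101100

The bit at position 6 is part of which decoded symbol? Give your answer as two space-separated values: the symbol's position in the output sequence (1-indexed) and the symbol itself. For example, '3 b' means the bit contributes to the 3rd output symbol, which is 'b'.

Bit 0: prefix='1' -> emit 'e', reset
Bit 1: prefix='0' (no match yet)
Bit 2: prefix='01' -> emit 'k', reset
Bit 3: prefix='1' -> emit 'e', reset
Bit 4: prefix='0' (no match yet)
Bit 5: prefix='01' -> emit 'k', reset
Bit 6: prefix='0' (no match yet)
Bit 7: prefix='01' -> emit 'k', reset
Bit 8: prefix='1' -> emit 'e', reset
Bit 9: prefix='0' (no match yet)
Bit 10: prefix='00' -> emit 'h', reset

Answer: 5 k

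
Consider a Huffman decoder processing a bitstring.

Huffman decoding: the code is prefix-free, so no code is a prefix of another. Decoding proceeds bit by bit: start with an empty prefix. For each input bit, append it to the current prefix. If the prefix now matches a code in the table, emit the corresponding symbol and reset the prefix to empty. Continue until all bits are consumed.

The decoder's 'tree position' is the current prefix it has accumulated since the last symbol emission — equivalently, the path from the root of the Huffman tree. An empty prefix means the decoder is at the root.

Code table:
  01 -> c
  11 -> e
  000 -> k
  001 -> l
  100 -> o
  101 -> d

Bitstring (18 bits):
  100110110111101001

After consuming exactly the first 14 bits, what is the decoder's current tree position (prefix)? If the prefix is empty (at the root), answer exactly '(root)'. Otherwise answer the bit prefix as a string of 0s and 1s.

Bit 0: prefix='1' (no match yet)
Bit 1: prefix='10' (no match yet)
Bit 2: prefix='100' -> emit 'o', reset
Bit 3: prefix='1' (no match yet)
Bit 4: prefix='11' -> emit 'e', reset
Bit 5: prefix='0' (no match yet)
Bit 6: prefix='01' -> emit 'c', reset
Bit 7: prefix='1' (no match yet)
Bit 8: prefix='10' (no match yet)
Bit 9: prefix='101' -> emit 'd', reset
Bit 10: prefix='1' (no match yet)
Bit 11: prefix='11' -> emit 'e', reset
Bit 12: prefix='1' (no match yet)
Bit 13: prefix='10' (no match yet)

Answer: 10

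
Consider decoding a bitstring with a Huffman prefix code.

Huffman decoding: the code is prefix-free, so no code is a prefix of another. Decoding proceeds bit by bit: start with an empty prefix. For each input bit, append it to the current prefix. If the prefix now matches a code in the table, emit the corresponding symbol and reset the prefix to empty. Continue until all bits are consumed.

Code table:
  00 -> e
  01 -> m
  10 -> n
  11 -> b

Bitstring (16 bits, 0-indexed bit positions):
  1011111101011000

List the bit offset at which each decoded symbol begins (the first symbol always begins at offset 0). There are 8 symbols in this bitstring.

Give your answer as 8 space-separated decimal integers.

Answer: 0 2 4 6 8 10 12 14

Derivation:
Bit 0: prefix='1' (no match yet)
Bit 1: prefix='10' -> emit 'n', reset
Bit 2: prefix='1' (no match yet)
Bit 3: prefix='11' -> emit 'b', reset
Bit 4: prefix='1' (no match yet)
Bit 5: prefix='11' -> emit 'b', reset
Bit 6: prefix='1' (no match yet)
Bit 7: prefix='11' -> emit 'b', reset
Bit 8: prefix='0' (no match yet)
Bit 9: prefix='01' -> emit 'm', reset
Bit 10: prefix='0' (no match yet)
Bit 11: prefix='01' -> emit 'm', reset
Bit 12: prefix='1' (no match yet)
Bit 13: prefix='10' -> emit 'n', reset
Bit 14: prefix='0' (no match yet)
Bit 15: prefix='00' -> emit 'e', reset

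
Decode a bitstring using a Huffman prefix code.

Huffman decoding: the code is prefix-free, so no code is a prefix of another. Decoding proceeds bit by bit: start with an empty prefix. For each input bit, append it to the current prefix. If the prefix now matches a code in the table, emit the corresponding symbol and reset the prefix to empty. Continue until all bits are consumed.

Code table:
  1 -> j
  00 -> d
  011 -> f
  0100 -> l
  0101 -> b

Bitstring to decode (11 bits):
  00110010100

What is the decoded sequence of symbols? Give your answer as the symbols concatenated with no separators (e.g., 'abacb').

Bit 0: prefix='0' (no match yet)
Bit 1: prefix='00' -> emit 'd', reset
Bit 2: prefix='1' -> emit 'j', reset
Bit 3: prefix='1' -> emit 'j', reset
Bit 4: prefix='0' (no match yet)
Bit 5: prefix='00' -> emit 'd', reset
Bit 6: prefix='1' -> emit 'j', reset
Bit 7: prefix='0' (no match yet)
Bit 8: prefix='01' (no match yet)
Bit 9: prefix='010' (no match yet)
Bit 10: prefix='0100' -> emit 'l', reset

Answer: djjdjl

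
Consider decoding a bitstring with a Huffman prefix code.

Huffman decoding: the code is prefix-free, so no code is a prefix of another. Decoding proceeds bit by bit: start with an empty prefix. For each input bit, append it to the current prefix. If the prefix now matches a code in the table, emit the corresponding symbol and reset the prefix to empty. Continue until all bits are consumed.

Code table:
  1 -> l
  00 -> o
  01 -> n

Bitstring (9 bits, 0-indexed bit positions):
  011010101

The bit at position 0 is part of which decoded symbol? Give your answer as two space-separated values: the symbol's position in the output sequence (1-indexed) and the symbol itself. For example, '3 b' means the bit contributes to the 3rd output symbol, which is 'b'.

Bit 0: prefix='0' (no match yet)
Bit 1: prefix='01' -> emit 'n', reset
Bit 2: prefix='1' -> emit 'l', reset
Bit 3: prefix='0' (no match yet)
Bit 4: prefix='01' -> emit 'n', reset

Answer: 1 n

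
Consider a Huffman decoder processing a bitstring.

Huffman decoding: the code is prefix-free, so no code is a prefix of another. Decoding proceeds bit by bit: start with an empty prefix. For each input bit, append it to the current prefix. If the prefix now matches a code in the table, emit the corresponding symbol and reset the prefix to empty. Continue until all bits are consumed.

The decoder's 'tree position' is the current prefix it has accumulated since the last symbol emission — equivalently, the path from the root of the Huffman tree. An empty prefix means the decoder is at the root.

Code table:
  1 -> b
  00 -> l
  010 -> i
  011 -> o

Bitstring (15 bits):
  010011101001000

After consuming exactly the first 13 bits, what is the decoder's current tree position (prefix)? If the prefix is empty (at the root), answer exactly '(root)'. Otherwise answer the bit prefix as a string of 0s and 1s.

Answer: (root)

Derivation:
Bit 0: prefix='0' (no match yet)
Bit 1: prefix='01' (no match yet)
Bit 2: prefix='010' -> emit 'i', reset
Bit 3: prefix='0' (no match yet)
Bit 4: prefix='01' (no match yet)
Bit 5: prefix='011' -> emit 'o', reset
Bit 6: prefix='1' -> emit 'b', reset
Bit 7: prefix='0' (no match yet)
Bit 8: prefix='01' (no match yet)
Bit 9: prefix='010' -> emit 'i', reset
Bit 10: prefix='0' (no match yet)
Bit 11: prefix='01' (no match yet)
Bit 12: prefix='010' -> emit 'i', reset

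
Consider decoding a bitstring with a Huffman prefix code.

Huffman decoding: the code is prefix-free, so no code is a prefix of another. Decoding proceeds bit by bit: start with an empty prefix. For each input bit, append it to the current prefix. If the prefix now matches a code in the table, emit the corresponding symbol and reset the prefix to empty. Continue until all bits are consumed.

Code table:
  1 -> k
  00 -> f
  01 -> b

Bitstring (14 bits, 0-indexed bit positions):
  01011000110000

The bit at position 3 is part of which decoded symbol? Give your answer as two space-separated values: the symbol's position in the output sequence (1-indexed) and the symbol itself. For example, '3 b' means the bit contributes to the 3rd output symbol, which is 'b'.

Bit 0: prefix='0' (no match yet)
Bit 1: prefix='01' -> emit 'b', reset
Bit 2: prefix='0' (no match yet)
Bit 3: prefix='01' -> emit 'b', reset
Bit 4: prefix='1' -> emit 'k', reset
Bit 5: prefix='0' (no match yet)
Bit 6: prefix='00' -> emit 'f', reset
Bit 7: prefix='0' (no match yet)

Answer: 2 b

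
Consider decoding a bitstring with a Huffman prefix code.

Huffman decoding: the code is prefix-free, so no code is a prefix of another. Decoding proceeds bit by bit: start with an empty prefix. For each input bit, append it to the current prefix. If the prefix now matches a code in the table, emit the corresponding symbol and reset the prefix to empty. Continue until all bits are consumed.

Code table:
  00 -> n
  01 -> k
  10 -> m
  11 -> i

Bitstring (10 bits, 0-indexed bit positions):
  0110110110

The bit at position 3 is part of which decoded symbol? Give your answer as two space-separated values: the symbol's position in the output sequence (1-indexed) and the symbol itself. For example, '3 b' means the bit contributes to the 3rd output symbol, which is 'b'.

Answer: 2 m

Derivation:
Bit 0: prefix='0' (no match yet)
Bit 1: prefix='01' -> emit 'k', reset
Bit 2: prefix='1' (no match yet)
Bit 3: prefix='10' -> emit 'm', reset
Bit 4: prefix='1' (no match yet)
Bit 5: prefix='11' -> emit 'i', reset
Bit 6: prefix='0' (no match yet)
Bit 7: prefix='01' -> emit 'k', reset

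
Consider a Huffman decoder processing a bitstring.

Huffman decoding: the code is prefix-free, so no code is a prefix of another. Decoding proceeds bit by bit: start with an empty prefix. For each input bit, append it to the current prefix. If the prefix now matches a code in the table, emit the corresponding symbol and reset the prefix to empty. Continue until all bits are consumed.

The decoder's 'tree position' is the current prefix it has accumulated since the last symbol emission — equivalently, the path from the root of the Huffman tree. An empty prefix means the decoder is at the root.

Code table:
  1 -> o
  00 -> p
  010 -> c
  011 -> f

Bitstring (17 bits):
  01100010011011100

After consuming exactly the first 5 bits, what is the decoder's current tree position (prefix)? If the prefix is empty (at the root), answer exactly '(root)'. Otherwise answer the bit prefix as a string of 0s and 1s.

Bit 0: prefix='0' (no match yet)
Bit 1: prefix='01' (no match yet)
Bit 2: prefix='011' -> emit 'f', reset
Bit 3: prefix='0' (no match yet)
Bit 4: prefix='00' -> emit 'p', reset

Answer: (root)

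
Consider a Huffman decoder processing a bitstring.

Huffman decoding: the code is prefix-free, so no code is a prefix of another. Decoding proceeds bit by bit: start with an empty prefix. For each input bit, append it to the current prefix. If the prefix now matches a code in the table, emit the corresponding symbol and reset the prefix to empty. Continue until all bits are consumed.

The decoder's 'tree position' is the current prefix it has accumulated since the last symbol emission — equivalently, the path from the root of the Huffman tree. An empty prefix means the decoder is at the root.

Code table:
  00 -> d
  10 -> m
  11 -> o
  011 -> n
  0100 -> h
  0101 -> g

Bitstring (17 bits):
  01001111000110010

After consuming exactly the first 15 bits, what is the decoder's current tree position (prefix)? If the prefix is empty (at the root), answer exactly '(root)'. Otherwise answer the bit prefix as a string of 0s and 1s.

Answer: (root)

Derivation:
Bit 0: prefix='0' (no match yet)
Bit 1: prefix='01' (no match yet)
Bit 2: prefix='010' (no match yet)
Bit 3: prefix='0100' -> emit 'h', reset
Bit 4: prefix='1' (no match yet)
Bit 5: prefix='11' -> emit 'o', reset
Bit 6: prefix='1' (no match yet)
Bit 7: prefix='11' -> emit 'o', reset
Bit 8: prefix='0' (no match yet)
Bit 9: prefix='00' -> emit 'd', reset
Bit 10: prefix='0' (no match yet)
Bit 11: prefix='01' (no match yet)
Bit 12: prefix='011' -> emit 'n', reset
Bit 13: prefix='0' (no match yet)
Bit 14: prefix='00' -> emit 'd', reset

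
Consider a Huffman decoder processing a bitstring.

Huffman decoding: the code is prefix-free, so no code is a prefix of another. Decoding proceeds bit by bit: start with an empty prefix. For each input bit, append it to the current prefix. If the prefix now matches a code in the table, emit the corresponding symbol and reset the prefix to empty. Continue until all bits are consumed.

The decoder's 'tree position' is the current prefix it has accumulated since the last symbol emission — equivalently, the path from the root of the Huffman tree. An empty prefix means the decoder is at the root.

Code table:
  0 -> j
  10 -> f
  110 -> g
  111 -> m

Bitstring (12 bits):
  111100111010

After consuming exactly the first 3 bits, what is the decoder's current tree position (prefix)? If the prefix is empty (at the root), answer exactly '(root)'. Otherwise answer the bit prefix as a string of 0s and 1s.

Bit 0: prefix='1' (no match yet)
Bit 1: prefix='11' (no match yet)
Bit 2: prefix='111' -> emit 'm', reset

Answer: (root)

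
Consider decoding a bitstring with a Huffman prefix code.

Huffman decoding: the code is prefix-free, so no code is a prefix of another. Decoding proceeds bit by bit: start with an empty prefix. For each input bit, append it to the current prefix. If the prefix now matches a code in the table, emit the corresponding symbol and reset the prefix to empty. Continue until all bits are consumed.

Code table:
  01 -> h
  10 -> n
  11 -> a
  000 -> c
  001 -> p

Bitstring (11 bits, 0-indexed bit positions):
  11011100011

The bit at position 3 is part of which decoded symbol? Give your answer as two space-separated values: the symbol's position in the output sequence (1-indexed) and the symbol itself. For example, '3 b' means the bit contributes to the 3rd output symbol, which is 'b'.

Answer: 2 h

Derivation:
Bit 0: prefix='1' (no match yet)
Bit 1: prefix='11' -> emit 'a', reset
Bit 2: prefix='0' (no match yet)
Bit 3: prefix='01' -> emit 'h', reset
Bit 4: prefix='1' (no match yet)
Bit 5: prefix='11' -> emit 'a', reset
Bit 6: prefix='0' (no match yet)
Bit 7: prefix='00' (no match yet)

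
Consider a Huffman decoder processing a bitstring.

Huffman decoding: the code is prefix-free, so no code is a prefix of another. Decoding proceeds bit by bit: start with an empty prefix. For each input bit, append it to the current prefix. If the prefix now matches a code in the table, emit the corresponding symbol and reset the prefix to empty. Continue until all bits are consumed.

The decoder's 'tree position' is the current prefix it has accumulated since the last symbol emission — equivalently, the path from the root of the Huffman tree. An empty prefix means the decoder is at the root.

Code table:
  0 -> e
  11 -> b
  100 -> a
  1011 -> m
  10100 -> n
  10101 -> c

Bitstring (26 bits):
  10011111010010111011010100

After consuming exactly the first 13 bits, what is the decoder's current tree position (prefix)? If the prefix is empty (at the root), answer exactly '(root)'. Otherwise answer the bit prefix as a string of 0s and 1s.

Bit 0: prefix='1' (no match yet)
Bit 1: prefix='10' (no match yet)
Bit 2: prefix='100' -> emit 'a', reset
Bit 3: prefix='1' (no match yet)
Bit 4: prefix='11' -> emit 'b', reset
Bit 5: prefix='1' (no match yet)
Bit 6: prefix='11' -> emit 'b', reset
Bit 7: prefix='1' (no match yet)
Bit 8: prefix='10' (no match yet)
Bit 9: prefix='101' (no match yet)
Bit 10: prefix='1010' (no match yet)
Bit 11: prefix='10100' -> emit 'n', reset
Bit 12: prefix='1' (no match yet)

Answer: 1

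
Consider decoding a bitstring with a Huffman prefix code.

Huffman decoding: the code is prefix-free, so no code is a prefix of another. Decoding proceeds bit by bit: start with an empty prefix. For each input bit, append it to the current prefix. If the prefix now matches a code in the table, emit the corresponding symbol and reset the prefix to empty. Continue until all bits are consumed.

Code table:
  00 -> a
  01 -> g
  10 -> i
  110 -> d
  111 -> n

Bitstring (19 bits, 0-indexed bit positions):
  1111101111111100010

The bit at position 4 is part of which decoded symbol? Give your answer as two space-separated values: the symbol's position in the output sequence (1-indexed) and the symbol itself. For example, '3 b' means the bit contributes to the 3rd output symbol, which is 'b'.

Bit 0: prefix='1' (no match yet)
Bit 1: prefix='11' (no match yet)
Bit 2: prefix='111' -> emit 'n', reset
Bit 3: prefix='1' (no match yet)
Bit 4: prefix='11' (no match yet)
Bit 5: prefix='110' -> emit 'd', reset
Bit 6: prefix='1' (no match yet)
Bit 7: prefix='11' (no match yet)
Bit 8: prefix='111' -> emit 'n', reset

Answer: 2 d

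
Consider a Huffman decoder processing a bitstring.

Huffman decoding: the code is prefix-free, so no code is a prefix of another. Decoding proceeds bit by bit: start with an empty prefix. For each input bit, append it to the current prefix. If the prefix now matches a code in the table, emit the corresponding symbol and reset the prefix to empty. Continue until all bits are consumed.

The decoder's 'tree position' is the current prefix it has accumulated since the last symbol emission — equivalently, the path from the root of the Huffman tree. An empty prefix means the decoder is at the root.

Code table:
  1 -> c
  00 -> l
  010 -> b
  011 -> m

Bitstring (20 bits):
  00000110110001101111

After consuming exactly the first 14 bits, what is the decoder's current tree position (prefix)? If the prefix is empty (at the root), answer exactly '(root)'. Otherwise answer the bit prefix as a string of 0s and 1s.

Answer: 01

Derivation:
Bit 0: prefix='0' (no match yet)
Bit 1: prefix='00' -> emit 'l', reset
Bit 2: prefix='0' (no match yet)
Bit 3: prefix='00' -> emit 'l', reset
Bit 4: prefix='0' (no match yet)
Bit 5: prefix='01' (no match yet)
Bit 6: prefix='011' -> emit 'm', reset
Bit 7: prefix='0' (no match yet)
Bit 8: prefix='01' (no match yet)
Bit 9: prefix='011' -> emit 'm', reset
Bit 10: prefix='0' (no match yet)
Bit 11: prefix='00' -> emit 'l', reset
Bit 12: prefix='0' (no match yet)
Bit 13: prefix='01' (no match yet)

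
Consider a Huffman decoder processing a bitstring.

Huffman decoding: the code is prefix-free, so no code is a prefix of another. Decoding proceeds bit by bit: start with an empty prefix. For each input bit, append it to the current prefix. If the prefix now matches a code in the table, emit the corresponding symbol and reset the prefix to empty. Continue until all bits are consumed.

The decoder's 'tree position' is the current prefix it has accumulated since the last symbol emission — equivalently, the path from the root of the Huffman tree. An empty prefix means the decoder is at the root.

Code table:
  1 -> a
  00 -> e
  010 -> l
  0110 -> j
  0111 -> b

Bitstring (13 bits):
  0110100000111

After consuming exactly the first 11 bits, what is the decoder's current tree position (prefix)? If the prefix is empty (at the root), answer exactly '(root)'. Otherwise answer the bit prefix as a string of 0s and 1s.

Answer: 01

Derivation:
Bit 0: prefix='0' (no match yet)
Bit 1: prefix='01' (no match yet)
Bit 2: prefix='011' (no match yet)
Bit 3: prefix='0110' -> emit 'j', reset
Bit 4: prefix='1' -> emit 'a', reset
Bit 5: prefix='0' (no match yet)
Bit 6: prefix='00' -> emit 'e', reset
Bit 7: prefix='0' (no match yet)
Bit 8: prefix='00' -> emit 'e', reset
Bit 9: prefix='0' (no match yet)
Bit 10: prefix='01' (no match yet)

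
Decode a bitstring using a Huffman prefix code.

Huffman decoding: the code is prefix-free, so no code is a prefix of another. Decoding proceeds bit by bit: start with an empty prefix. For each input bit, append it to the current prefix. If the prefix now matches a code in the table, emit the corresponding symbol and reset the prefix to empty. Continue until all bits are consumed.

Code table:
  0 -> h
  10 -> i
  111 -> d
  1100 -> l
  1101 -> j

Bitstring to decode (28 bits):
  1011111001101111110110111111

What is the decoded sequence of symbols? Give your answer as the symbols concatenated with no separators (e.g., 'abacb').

Answer: idljdjidd

Derivation:
Bit 0: prefix='1' (no match yet)
Bit 1: prefix='10' -> emit 'i', reset
Bit 2: prefix='1' (no match yet)
Bit 3: prefix='11' (no match yet)
Bit 4: prefix='111' -> emit 'd', reset
Bit 5: prefix='1' (no match yet)
Bit 6: prefix='11' (no match yet)
Bit 7: prefix='110' (no match yet)
Bit 8: prefix='1100' -> emit 'l', reset
Bit 9: prefix='1' (no match yet)
Bit 10: prefix='11' (no match yet)
Bit 11: prefix='110' (no match yet)
Bit 12: prefix='1101' -> emit 'j', reset
Bit 13: prefix='1' (no match yet)
Bit 14: prefix='11' (no match yet)
Bit 15: prefix='111' -> emit 'd', reset
Bit 16: prefix='1' (no match yet)
Bit 17: prefix='11' (no match yet)
Bit 18: prefix='110' (no match yet)
Bit 19: prefix='1101' -> emit 'j', reset
Bit 20: prefix='1' (no match yet)
Bit 21: prefix='10' -> emit 'i', reset
Bit 22: prefix='1' (no match yet)
Bit 23: prefix='11' (no match yet)
Bit 24: prefix='111' -> emit 'd', reset
Bit 25: prefix='1' (no match yet)
Bit 26: prefix='11' (no match yet)
Bit 27: prefix='111' -> emit 'd', reset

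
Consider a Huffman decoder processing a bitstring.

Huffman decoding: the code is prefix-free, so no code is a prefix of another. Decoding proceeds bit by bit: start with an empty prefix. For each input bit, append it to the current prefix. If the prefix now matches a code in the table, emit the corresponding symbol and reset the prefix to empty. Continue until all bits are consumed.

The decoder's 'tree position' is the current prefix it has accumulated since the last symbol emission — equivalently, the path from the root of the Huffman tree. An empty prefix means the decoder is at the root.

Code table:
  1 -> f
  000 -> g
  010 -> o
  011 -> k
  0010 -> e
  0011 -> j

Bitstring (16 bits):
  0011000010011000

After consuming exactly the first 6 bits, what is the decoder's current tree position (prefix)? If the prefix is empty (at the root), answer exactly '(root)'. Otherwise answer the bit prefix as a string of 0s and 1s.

Answer: 00

Derivation:
Bit 0: prefix='0' (no match yet)
Bit 1: prefix='00' (no match yet)
Bit 2: prefix='001' (no match yet)
Bit 3: prefix='0011' -> emit 'j', reset
Bit 4: prefix='0' (no match yet)
Bit 5: prefix='00' (no match yet)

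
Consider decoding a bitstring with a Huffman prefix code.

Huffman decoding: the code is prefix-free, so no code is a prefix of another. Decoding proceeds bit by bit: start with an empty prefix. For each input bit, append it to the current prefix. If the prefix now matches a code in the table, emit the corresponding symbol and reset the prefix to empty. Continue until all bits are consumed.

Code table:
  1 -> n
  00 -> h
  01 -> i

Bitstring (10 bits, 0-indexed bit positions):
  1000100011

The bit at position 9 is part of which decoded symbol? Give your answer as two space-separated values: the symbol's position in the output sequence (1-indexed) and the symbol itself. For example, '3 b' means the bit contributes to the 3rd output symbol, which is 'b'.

Answer: 6 n

Derivation:
Bit 0: prefix='1' -> emit 'n', reset
Bit 1: prefix='0' (no match yet)
Bit 2: prefix='00' -> emit 'h', reset
Bit 3: prefix='0' (no match yet)
Bit 4: prefix='01' -> emit 'i', reset
Bit 5: prefix='0' (no match yet)
Bit 6: prefix='00' -> emit 'h', reset
Bit 7: prefix='0' (no match yet)
Bit 8: prefix='01' -> emit 'i', reset
Bit 9: prefix='1' -> emit 'n', reset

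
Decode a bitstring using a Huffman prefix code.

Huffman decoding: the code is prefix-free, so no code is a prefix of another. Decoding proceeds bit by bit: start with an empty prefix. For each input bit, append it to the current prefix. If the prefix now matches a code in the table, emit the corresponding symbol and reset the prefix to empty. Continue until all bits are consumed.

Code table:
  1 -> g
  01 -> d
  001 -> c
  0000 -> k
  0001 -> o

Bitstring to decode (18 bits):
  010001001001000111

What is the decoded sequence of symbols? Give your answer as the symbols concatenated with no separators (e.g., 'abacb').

Answer: doccogg

Derivation:
Bit 0: prefix='0' (no match yet)
Bit 1: prefix='01' -> emit 'd', reset
Bit 2: prefix='0' (no match yet)
Bit 3: prefix='00' (no match yet)
Bit 4: prefix='000' (no match yet)
Bit 5: prefix='0001' -> emit 'o', reset
Bit 6: prefix='0' (no match yet)
Bit 7: prefix='00' (no match yet)
Bit 8: prefix='001' -> emit 'c', reset
Bit 9: prefix='0' (no match yet)
Bit 10: prefix='00' (no match yet)
Bit 11: prefix='001' -> emit 'c', reset
Bit 12: prefix='0' (no match yet)
Bit 13: prefix='00' (no match yet)
Bit 14: prefix='000' (no match yet)
Bit 15: prefix='0001' -> emit 'o', reset
Bit 16: prefix='1' -> emit 'g', reset
Bit 17: prefix='1' -> emit 'g', reset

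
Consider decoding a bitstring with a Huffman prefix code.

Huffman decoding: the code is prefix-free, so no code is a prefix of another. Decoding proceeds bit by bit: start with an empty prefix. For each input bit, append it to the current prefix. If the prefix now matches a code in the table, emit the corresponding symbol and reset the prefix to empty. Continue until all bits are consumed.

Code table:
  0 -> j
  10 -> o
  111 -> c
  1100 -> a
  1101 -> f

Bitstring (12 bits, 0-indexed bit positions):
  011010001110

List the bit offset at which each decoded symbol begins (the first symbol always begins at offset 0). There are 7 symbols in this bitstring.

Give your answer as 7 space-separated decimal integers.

Answer: 0 1 5 6 7 8 11

Derivation:
Bit 0: prefix='0' -> emit 'j', reset
Bit 1: prefix='1' (no match yet)
Bit 2: prefix='11' (no match yet)
Bit 3: prefix='110' (no match yet)
Bit 4: prefix='1101' -> emit 'f', reset
Bit 5: prefix='0' -> emit 'j', reset
Bit 6: prefix='0' -> emit 'j', reset
Bit 7: prefix='0' -> emit 'j', reset
Bit 8: prefix='1' (no match yet)
Bit 9: prefix='11' (no match yet)
Bit 10: prefix='111' -> emit 'c', reset
Bit 11: prefix='0' -> emit 'j', reset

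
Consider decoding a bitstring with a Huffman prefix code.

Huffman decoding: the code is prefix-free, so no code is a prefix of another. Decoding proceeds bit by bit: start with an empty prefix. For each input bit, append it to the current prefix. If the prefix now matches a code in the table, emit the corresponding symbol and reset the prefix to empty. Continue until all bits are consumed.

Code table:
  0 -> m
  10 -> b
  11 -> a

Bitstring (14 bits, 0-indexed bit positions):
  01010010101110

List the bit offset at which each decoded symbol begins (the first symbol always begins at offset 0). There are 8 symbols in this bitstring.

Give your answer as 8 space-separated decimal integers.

Answer: 0 1 3 5 6 8 10 12

Derivation:
Bit 0: prefix='0' -> emit 'm', reset
Bit 1: prefix='1' (no match yet)
Bit 2: prefix='10' -> emit 'b', reset
Bit 3: prefix='1' (no match yet)
Bit 4: prefix='10' -> emit 'b', reset
Bit 5: prefix='0' -> emit 'm', reset
Bit 6: prefix='1' (no match yet)
Bit 7: prefix='10' -> emit 'b', reset
Bit 8: prefix='1' (no match yet)
Bit 9: prefix='10' -> emit 'b', reset
Bit 10: prefix='1' (no match yet)
Bit 11: prefix='11' -> emit 'a', reset
Bit 12: prefix='1' (no match yet)
Bit 13: prefix='10' -> emit 'b', reset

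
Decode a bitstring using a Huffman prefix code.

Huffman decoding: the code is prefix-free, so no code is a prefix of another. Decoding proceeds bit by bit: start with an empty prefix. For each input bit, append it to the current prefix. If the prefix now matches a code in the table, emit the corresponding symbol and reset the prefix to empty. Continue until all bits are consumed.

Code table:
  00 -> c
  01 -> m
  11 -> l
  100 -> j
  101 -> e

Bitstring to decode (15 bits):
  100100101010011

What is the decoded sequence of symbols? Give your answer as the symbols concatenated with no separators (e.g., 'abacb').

Bit 0: prefix='1' (no match yet)
Bit 1: prefix='10' (no match yet)
Bit 2: prefix='100' -> emit 'j', reset
Bit 3: prefix='1' (no match yet)
Bit 4: prefix='10' (no match yet)
Bit 5: prefix='100' -> emit 'j', reset
Bit 6: prefix='1' (no match yet)
Bit 7: prefix='10' (no match yet)
Bit 8: prefix='101' -> emit 'e', reset
Bit 9: prefix='0' (no match yet)
Bit 10: prefix='01' -> emit 'm', reset
Bit 11: prefix='0' (no match yet)
Bit 12: prefix='00' -> emit 'c', reset
Bit 13: prefix='1' (no match yet)
Bit 14: prefix='11' -> emit 'l', reset

Answer: jjemcl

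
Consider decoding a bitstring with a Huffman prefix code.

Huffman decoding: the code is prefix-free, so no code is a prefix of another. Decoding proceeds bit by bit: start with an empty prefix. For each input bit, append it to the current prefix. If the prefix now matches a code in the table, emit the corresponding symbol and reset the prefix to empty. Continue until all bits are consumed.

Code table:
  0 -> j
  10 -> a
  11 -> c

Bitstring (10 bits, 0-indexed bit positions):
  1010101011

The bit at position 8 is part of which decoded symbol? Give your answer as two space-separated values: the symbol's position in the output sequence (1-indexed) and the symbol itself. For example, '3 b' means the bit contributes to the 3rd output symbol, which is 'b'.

Answer: 5 c

Derivation:
Bit 0: prefix='1' (no match yet)
Bit 1: prefix='10' -> emit 'a', reset
Bit 2: prefix='1' (no match yet)
Bit 3: prefix='10' -> emit 'a', reset
Bit 4: prefix='1' (no match yet)
Bit 5: prefix='10' -> emit 'a', reset
Bit 6: prefix='1' (no match yet)
Bit 7: prefix='10' -> emit 'a', reset
Bit 8: prefix='1' (no match yet)
Bit 9: prefix='11' -> emit 'c', reset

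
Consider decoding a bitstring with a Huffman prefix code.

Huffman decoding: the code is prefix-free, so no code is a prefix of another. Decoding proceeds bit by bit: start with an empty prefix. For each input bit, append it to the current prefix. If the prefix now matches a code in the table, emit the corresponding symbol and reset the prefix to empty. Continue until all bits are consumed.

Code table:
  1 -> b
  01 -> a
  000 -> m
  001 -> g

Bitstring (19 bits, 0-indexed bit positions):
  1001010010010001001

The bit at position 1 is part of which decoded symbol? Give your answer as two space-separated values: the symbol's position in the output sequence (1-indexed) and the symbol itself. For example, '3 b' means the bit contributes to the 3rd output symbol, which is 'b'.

Bit 0: prefix='1' -> emit 'b', reset
Bit 1: prefix='0' (no match yet)
Bit 2: prefix='00' (no match yet)
Bit 3: prefix='001' -> emit 'g', reset
Bit 4: prefix='0' (no match yet)
Bit 5: prefix='01' -> emit 'a', reset

Answer: 2 g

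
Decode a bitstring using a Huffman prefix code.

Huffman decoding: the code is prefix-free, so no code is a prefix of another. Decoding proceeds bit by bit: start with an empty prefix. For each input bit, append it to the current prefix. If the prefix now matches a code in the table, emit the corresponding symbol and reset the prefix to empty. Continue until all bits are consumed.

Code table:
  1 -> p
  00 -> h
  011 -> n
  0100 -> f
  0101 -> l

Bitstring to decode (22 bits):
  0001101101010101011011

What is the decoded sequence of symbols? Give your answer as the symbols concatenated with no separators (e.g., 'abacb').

Answer: hnnllnn

Derivation:
Bit 0: prefix='0' (no match yet)
Bit 1: prefix='00' -> emit 'h', reset
Bit 2: prefix='0' (no match yet)
Bit 3: prefix='01' (no match yet)
Bit 4: prefix='011' -> emit 'n', reset
Bit 5: prefix='0' (no match yet)
Bit 6: prefix='01' (no match yet)
Bit 7: prefix='011' -> emit 'n', reset
Bit 8: prefix='0' (no match yet)
Bit 9: prefix='01' (no match yet)
Bit 10: prefix='010' (no match yet)
Bit 11: prefix='0101' -> emit 'l', reset
Bit 12: prefix='0' (no match yet)
Bit 13: prefix='01' (no match yet)
Bit 14: prefix='010' (no match yet)
Bit 15: prefix='0101' -> emit 'l', reset
Bit 16: prefix='0' (no match yet)
Bit 17: prefix='01' (no match yet)
Bit 18: prefix='011' -> emit 'n', reset
Bit 19: prefix='0' (no match yet)
Bit 20: prefix='01' (no match yet)
Bit 21: prefix='011' -> emit 'n', reset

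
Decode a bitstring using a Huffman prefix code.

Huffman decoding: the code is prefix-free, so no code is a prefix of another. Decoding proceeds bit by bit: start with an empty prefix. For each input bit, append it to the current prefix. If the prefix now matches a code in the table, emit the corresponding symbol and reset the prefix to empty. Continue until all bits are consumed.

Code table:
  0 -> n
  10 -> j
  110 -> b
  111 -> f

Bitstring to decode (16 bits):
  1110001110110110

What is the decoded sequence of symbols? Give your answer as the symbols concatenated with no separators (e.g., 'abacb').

Bit 0: prefix='1' (no match yet)
Bit 1: prefix='11' (no match yet)
Bit 2: prefix='111' -> emit 'f', reset
Bit 3: prefix='0' -> emit 'n', reset
Bit 4: prefix='0' -> emit 'n', reset
Bit 5: prefix='0' -> emit 'n', reset
Bit 6: prefix='1' (no match yet)
Bit 7: prefix='11' (no match yet)
Bit 8: prefix='111' -> emit 'f', reset
Bit 9: prefix='0' -> emit 'n', reset
Bit 10: prefix='1' (no match yet)
Bit 11: prefix='11' (no match yet)
Bit 12: prefix='110' -> emit 'b', reset
Bit 13: prefix='1' (no match yet)
Bit 14: prefix='11' (no match yet)
Bit 15: prefix='110' -> emit 'b', reset

Answer: fnnnfnbb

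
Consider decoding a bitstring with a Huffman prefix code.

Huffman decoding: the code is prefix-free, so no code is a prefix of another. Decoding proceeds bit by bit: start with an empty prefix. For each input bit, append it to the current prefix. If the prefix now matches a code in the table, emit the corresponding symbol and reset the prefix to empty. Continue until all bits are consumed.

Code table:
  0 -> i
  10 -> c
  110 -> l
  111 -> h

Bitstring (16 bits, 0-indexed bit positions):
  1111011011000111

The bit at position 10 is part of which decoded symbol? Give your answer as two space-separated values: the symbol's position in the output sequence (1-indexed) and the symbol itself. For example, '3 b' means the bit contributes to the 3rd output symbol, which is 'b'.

Bit 0: prefix='1' (no match yet)
Bit 1: prefix='11' (no match yet)
Bit 2: prefix='111' -> emit 'h', reset
Bit 3: prefix='1' (no match yet)
Bit 4: prefix='10' -> emit 'c', reset
Bit 5: prefix='1' (no match yet)
Bit 6: prefix='11' (no match yet)
Bit 7: prefix='110' -> emit 'l', reset
Bit 8: prefix='1' (no match yet)
Bit 9: prefix='11' (no match yet)
Bit 10: prefix='110' -> emit 'l', reset
Bit 11: prefix='0' -> emit 'i', reset
Bit 12: prefix='0' -> emit 'i', reset
Bit 13: prefix='1' (no match yet)
Bit 14: prefix='11' (no match yet)

Answer: 4 l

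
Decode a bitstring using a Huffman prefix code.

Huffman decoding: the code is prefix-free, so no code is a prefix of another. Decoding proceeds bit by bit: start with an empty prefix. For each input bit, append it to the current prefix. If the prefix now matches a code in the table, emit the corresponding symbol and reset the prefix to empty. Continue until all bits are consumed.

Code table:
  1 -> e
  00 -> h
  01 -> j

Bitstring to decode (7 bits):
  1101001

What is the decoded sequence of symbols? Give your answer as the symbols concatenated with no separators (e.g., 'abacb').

Answer: eejhe

Derivation:
Bit 0: prefix='1' -> emit 'e', reset
Bit 1: prefix='1' -> emit 'e', reset
Bit 2: prefix='0' (no match yet)
Bit 3: prefix='01' -> emit 'j', reset
Bit 4: prefix='0' (no match yet)
Bit 5: prefix='00' -> emit 'h', reset
Bit 6: prefix='1' -> emit 'e', reset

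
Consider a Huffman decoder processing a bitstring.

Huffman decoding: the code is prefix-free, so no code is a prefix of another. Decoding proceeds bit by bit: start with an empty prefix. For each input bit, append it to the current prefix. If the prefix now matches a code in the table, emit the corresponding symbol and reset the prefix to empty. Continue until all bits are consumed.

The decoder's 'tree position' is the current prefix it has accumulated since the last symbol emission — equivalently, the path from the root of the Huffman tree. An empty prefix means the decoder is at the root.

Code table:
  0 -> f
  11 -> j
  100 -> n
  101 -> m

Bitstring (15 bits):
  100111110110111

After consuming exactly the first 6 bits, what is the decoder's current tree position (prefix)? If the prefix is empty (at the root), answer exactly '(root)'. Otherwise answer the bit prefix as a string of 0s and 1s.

Answer: 1

Derivation:
Bit 0: prefix='1' (no match yet)
Bit 1: prefix='10' (no match yet)
Bit 2: prefix='100' -> emit 'n', reset
Bit 3: prefix='1' (no match yet)
Bit 4: prefix='11' -> emit 'j', reset
Bit 5: prefix='1' (no match yet)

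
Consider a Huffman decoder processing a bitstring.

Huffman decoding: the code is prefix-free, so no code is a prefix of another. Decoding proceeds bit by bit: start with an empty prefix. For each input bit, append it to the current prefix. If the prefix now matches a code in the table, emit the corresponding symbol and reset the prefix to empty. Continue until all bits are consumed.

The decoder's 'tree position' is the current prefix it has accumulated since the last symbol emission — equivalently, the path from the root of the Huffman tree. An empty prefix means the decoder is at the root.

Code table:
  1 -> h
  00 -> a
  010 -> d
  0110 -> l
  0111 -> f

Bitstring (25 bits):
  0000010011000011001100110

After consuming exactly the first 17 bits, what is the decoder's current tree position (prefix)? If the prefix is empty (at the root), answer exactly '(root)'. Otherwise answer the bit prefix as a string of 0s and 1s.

Bit 0: prefix='0' (no match yet)
Bit 1: prefix='00' -> emit 'a', reset
Bit 2: prefix='0' (no match yet)
Bit 3: prefix='00' -> emit 'a', reset
Bit 4: prefix='0' (no match yet)
Bit 5: prefix='01' (no match yet)
Bit 6: prefix='010' -> emit 'd', reset
Bit 7: prefix='0' (no match yet)
Bit 8: prefix='01' (no match yet)
Bit 9: prefix='011' (no match yet)
Bit 10: prefix='0110' -> emit 'l', reset
Bit 11: prefix='0' (no match yet)
Bit 12: prefix='00' -> emit 'a', reset
Bit 13: prefix='0' (no match yet)
Bit 14: prefix='01' (no match yet)
Bit 15: prefix='011' (no match yet)
Bit 16: prefix='0110' -> emit 'l', reset

Answer: (root)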